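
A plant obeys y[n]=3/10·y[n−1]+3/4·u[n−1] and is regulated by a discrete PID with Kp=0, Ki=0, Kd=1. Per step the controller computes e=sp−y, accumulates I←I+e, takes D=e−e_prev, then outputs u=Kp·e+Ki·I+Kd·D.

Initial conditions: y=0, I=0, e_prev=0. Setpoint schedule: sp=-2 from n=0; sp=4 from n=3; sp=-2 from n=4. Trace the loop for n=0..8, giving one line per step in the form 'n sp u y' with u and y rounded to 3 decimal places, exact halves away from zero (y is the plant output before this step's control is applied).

(exact arithmetic carried between steps; '≈' marks a value shown rounded to 6 d.p. or computed from one; I and e_prev carry over from the previous line; the table rounds u and y to 3 d.p., halves away from zero)
n=0: y=0, sp=-2, e=sp−y=-2; I=-2, D=e−e_prev=-2; u=0·(-2)+0·(-2)+1·(-2)=-2; next y=3/10·0+3/4·(-2)=-1.5
n=1: y=-1.5, sp=-2, e=sp−y=-0.5; I=-2.5, D=e−e_prev=1.5; u=0·(-0.5)+0·(-2.5)+1·1.5=1.5; next y=3/10·(-1.5)+3/4·1.5=0.675
n=2: y=0.675, sp=-2, e=sp−y=-2.675; I=-5.175, D=e−e_prev=-2.175; u=0·(-2.675)+0·(-5.175)+1·(-2.175)=-2.175; next y=3/10·0.675+3/4·(-2.175)=-1.42875
n=3: y=-1.42875, sp=4, e=sp−y=5.42875; I=0.25375, D=e−e_prev=8.10375; u=0·5.42875+0·0.25375+1·8.10375=8.10375; next y=3/10·(-1.42875)+3/4·8.10375≈5.649188
n=4: y≈5.649188, sp=-2, e=sp−y≈-7.649188; I≈-7.395438, D=e−e_prev≈-13.077938; u=0·(-7.649188)+0·(-7.395438)+1·(-13.077938)≈-13.077938; next y=3/10·5.649188+3/4·(-13.077938)≈-8.113697
n=5: y≈-8.113697, sp=-2, e=sp−y≈6.113697; I≈-1.281741, D=e−e_prev≈13.762884; u=0·6.113697+0·(-1.281741)+1·13.762884≈13.762884; next y=3/10·(-8.113697)+3/4·13.762884≈7.888054
n=6: y≈7.888054, sp=-2, e=sp−y≈-9.888054; I≈-11.169795, D=e−e_prev≈-16.001751; u=0·(-9.888054)+0·(-11.169795)+1·(-16.001751)≈-16.001751; next y=3/10·7.888054+3/4·(-16.001751)≈-9.634897
n=7: y≈-9.634897, sp=-2, e=sp−y≈7.634897; I≈-3.534898, D=e−e_prev≈17.522951; u=0·7.634897+0·(-3.534898)+1·17.522951≈17.522951; next y=3/10·(-9.634897)+3/4·17.522951≈10.251744
n=8: y≈10.251744, sp=-2, e=sp−y≈-12.251744; I≈-15.786642, D=e−e_prev≈-19.886641; u=0·(-12.251744)+0·(-15.786642)+1·(-19.886641)≈-19.886641; next y=3/10·10.251744+3/4·(-19.886641)≈-11.839458

0 -2 -2.000 0.000
1 -2 1.500 -1.500
2 -2 -2.175 0.675
3 4 8.104 -1.429
4 -2 -13.078 5.649
5 -2 13.763 -8.114
6 -2 -16.002 7.888
7 -2 17.523 -9.635
8 -2 -19.887 10.252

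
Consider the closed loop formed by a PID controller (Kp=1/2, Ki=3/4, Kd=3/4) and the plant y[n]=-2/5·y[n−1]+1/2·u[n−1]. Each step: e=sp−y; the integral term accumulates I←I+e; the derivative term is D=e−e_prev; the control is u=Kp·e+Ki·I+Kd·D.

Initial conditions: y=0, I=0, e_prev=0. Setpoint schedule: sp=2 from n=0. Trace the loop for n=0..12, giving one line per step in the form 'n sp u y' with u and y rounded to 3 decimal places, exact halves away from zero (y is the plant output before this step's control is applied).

0 2 4.000 0.000
1 2 0.000 2.000
2 2 7.100 -0.800
3 2 -2.240 3.870
4 2 12.936 -2.668
5 2 -8.873 7.535
6 2 24.600 -7.451
7 2 -25.013 15.280
8 2 49.872 -18.618
9 2 -62.092 32.383
10 2 106.137 -43.999
11 2 -145.985 70.668
12 2 232.370 -101.260

(exact arithmetic carried between steps; '≈' marks a value shown rounded to 6 d.p. or computed from one; I and e_prev carry over from the previous line; the table rounds u and y to 3 d.p., halves away from zero)
n=0: y=0, sp=2, e=sp−y=2; I=2, D=e−e_prev=2; u=1/2·2+3/4·2+3/4·2=4; next y=-2/5·0+1/2·4=2
n=1: y=2, sp=2, e=sp−y=0; I=2, D=e−e_prev=-2; u=1/2·0+3/4·2+3/4·(-2)=0; next y=-2/5·2+1/2·0=-0.8
n=2: y=-0.8, sp=2, e=sp−y=2.8; I=4.8, D=e−e_prev=2.8; u=1/2·2.8+3/4·4.8+3/4·2.8=7.1; next y=-2/5·(-0.8)+1/2·7.1=3.87
n=3: y=3.87, sp=2, e=sp−y=-1.87; I=2.93, D=e−e_prev=-4.67; u=1/2·(-1.87)+3/4·2.93+3/4·(-4.67)=-2.24; next y=-2/5·3.87+1/2·(-2.24)=-2.668
n=4: y=-2.668, sp=2, e=sp−y=4.668; I=7.598, D=e−e_prev=6.538; u=1/2·4.668+3/4·7.598+3/4·6.538=12.936; next y=-2/5·(-2.668)+1/2·12.936=7.5352
n=5: y=7.5352, sp=2, e=sp−y=-5.5352; I=2.0628, D=e−e_prev=-10.2032; u=1/2·(-5.5352)+3/4·2.0628+3/4·(-10.2032)=-8.8729; next y=-2/5·7.5352+1/2·(-8.8729)=-7.45053
n=6: y=-7.45053, sp=2, e=sp−y=9.45053; I=11.51333, D=e−e_prev=14.98573; u=1/2·9.45053+3/4·11.51333+3/4·14.98573=24.59956; next y=-2/5·(-7.45053)+1/2·24.59956=15.279992
n=7: y=15.279992, sp=2, e=sp−y=-13.279992; I=-1.766662, D=e−e_prev=-22.730522; u=1/2·(-13.279992)+3/4·(-1.766662)+3/4·(-22.730522)=-25.012884; next y=-2/5·15.279992+1/2·(-25.012884)≈-18.618439
n=8: y≈-18.618439, sp=2, e=sp−y≈20.618439; I≈18.851777, D=e−e_prev≈33.898431; u=1/2·20.618439+3/4·18.851777+3/4·33.898431≈49.871875; next y=-2/5·(-18.618439)+1/2·49.871875≈32.383313
n=9: y≈32.383313, sp=2, e=sp−y≈-30.383313; I≈-11.531536, D=e−e_prev≈-51.001752; u=1/2·(-30.383313)+3/4·(-11.531536)+3/4·(-51.001752)≈-62.091623; next y=-2/5·32.383313+1/2·(-62.091623)≈-43.999137
n=10: y≈-43.999137, sp=2, e=sp−y≈45.999137; I≈34.467600, D=e−e_prev≈76.382450; u=1/2·45.999137+3/4·34.467600+3/4·76.382450≈106.137106; next y=-2/5·(-43.999137)+1/2·106.137106≈70.668207
n=11: y≈70.668207, sp=2, e=sp−y≈-68.668207; I≈-34.200607, D=e−e_prev≈-114.667344; u=1/2·(-68.668207)+3/4·(-34.200607)+3/4·(-114.667344)≈-145.985067; next y=-2/5·70.668207+1/2·(-145.985067)≈-101.259817
n=12: y≈-101.259817, sp=2, e=sp−y≈103.259817; I≈69.059209, D=e−e_prev≈171.928024; u=1/2·103.259817+3/4·69.059209+3/4·171.928024≈232.370333; next y=-2/5·(-101.259817)+1/2·232.370333≈156.689093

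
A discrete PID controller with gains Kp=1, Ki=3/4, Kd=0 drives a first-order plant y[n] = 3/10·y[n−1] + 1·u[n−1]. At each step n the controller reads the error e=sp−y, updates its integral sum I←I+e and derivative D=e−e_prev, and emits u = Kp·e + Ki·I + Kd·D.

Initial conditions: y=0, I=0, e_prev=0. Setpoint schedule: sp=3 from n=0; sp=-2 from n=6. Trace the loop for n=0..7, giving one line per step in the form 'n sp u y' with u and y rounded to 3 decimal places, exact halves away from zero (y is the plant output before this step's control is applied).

0 3 5.250 0.000
1 3 -1.688 5.250
2 3 6.009 -0.113
3 3 -2.310 5.976
4 3 6.821 -0.518
5 3 -3.112 6.666
6 -2 -1.000 -1.112
7 -2 -1.278 -1.333

(exact arithmetic carried between steps; '≈' marks a value shown rounded to 6 d.p. or computed from one; I and e_prev carry over from the previous line; the table rounds u and y to 3 d.p., halves away from zero)
n=0: y=0, sp=3, e=sp−y=3; I=3, D=e−e_prev=3; u=1·3+3/4·3+0·3=5.25; next y=3/10·0+1·5.25=5.25
n=1: y=5.25, sp=3, e=sp−y=-2.25; I=0.75, D=e−e_prev=-5.25; u=1·(-2.25)+3/4·0.75+0·(-5.25)=-1.6875; next y=3/10·5.25+1·(-1.6875)=-0.1125
n=2: y=-0.1125, sp=3, e=sp−y=3.1125; I=3.8625, D=e−e_prev=5.3625; u=1·3.1125+3/4·3.8625+0·5.3625=6.009375; next y=3/10·(-0.1125)+1·6.009375=5.975625
n=3: y=5.975625, sp=3, e=sp−y=-2.975625; I=0.886875, D=e−e_prev=-6.088125; u=1·(-2.975625)+3/4·0.886875+0·(-6.088125)≈-2.310469; next y=3/10·5.975625+1·(-2.310469)≈-0.517781
n=4: y≈-0.517781, sp=3, e=sp−y≈3.517781; I≈4.404656, D=e−e_prev≈6.493406; u=1·3.517781+3/4·4.404656+0·6.493406≈6.821273; next y=3/10·(-0.517781)+1·6.821273≈6.665939
n=5: y≈6.665939, sp=3, e=sp−y≈-3.665939; I≈0.738717, D=e−e_prev≈-7.183720; u=1·(-3.665939)+3/4·0.738717+0·(-7.183720)≈-3.111901; next y=3/10·6.665939+1·(-3.111901)≈-1.112119
n=6: y≈-1.112119, sp=-2, e=sp−y≈-0.887881; I≈-0.149163, D=e−e_prev≈2.778059; u=1·(-0.887881)+3/4·(-0.149163)+0·2.778059≈-0.999753; next y=3/10·(-1.112119)+1·(-0.999753)≈-1.333389
n=7: y≈-1.333389, sp=-2, e=sp−y≈-0.666611; I≈-0.815774, D=e−e_prev≈0.221269; u=1·(-0.666611)+3/4·(-0.815774)+0·0.221269≈-1.278442; next y=3/10·(-1.333389)+1·(-1.278442)≈-1.678459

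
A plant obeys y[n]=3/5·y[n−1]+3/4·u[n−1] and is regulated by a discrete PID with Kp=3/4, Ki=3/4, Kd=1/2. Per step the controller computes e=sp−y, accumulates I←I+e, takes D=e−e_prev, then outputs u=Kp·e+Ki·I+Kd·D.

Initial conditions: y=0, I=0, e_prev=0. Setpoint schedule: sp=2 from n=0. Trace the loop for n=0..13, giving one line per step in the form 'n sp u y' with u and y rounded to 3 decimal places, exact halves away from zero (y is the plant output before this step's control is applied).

0 2 4.000 0.000
1 2 -1.500 3.000
2 2 3.900 0.675
3 2 -1.579 3.330
4 2 3.783 0.814
5 2 -1.609 3.326
6 2 3.727 0.789
7 2 -1.593 3.268
8 2 3.699 0.767
9 2 -1.562 3.235
10 2 3.677 0.769
11 2 -1.533 3.219
12 2 3.652 0.782
13 2 -1.506 3.208

(exact arithmetic carried between steps; '≈' marks a value shown rounded to 6 d.p. or computed from one; I and e_prev carry over from the previous line; the table rounds u and y to 3 d.p., halves away from zero)
n=0: y=0, sp=2, e=sp−y=2; I=2, D=e−e_prev=2; u=3/4·2+3/4·2+1/2·2=4; next y=3/5·0+3/4·4=3
n=1: y=3, sp=2, e=sp−y=-1; I=1, D=e−e_prev=-3; u=3/4·(-1)+3/4·1+1/2·(-3)=-1.5; next y=3/5·3+3/4·(-1.5)=0.675
n=2: y=0.675, sp=2, e=sp−y=1.325; I=2.325, D=e−e_prev=2.325; u=3/4·1.325+3/4·2.325+1/2·2.325=3.9; next y=3/5·0.675+3/4·3.9=3.33
n=3: y=3.33, sp=2, e=sp−y=-1.33; I=0.995, D=e−e_prev=-2.655; u=3/4·(-1.33)+3/4·0.995+1/2·(-2.655)=-1.57875; next y=3/5·3.33+3/4·(-1.57875)≈0.813938
n=4: y≈0.813938, sp=2, e=sp−y≈1.186063; I≈2.181063, D=e−e_prev≈2.516063; u=3/4·1.186063+3/4·2.181063+1/2·2.516063≈3.783375; next y=3/5·0.813938+3/4·3.783375≈3.325894
n=5: y≈3.325894, sp=2, e=sp−y≈-1.325894; I≈0.855169, D=e−e_prev≈-2.511956; u=3/4·(-1.325894)+3/4·0.855169+1/2·(-2.511956)≈-1.609022; next y=3/5·3.325894+3/4·(-1.609022)≈0.788770
n=6: y≈0.788770, sp=2, e=sp−y≈1.211230; I≈2.066399, D=e−e_prev≈2.537124; u=3/4·1.211230+3/4·2.066399+1/2·2.537124≈3.726784; next y=3/5·0.788770+3/4·3.726784≈3.268350
n=7: y≈3.268350, sp=2, e=sp−y≈-1.268350; I≈0.798049, D=e−e_prev≈-2.479580; u=3/4·(-1.268350)+3/4·0.798049+1/2·(-2.479580)≈-1.592515; next y=3/5·3.268350+3/4·(-1.592515)≈0.766623
n=8: y≈0.766623, sp=2, e=sp−y≈1.233377; I≈2.031426, D=e−e_prev≈2.501726; u=3/4·1.233377+3/4·2.031426+1/2·2.501726≈3.699465; next y=3/5·0.766623+3/4·3.699465≈3.234573
n=9: y≈3.234573, sp=2, e=sp−y≈-1.234573; I≈0.796853, D=e−e_prev≈-2.467949; u=3/4·(-1.234573)+3/4·0.796853+1/2·(-2.467949)≈-1.562265; next y=3/5·3.234573+3/4·(-1.562265)≈0.769045
n=10: y≈0.769045, sp=2, e=sp−y≈1.230955; I≈2.027808, D=e−e_prev≈2.465528; u=3/4·1.230955+3/4·2.027808+1/2·2.465528≈3.676836; next y=3/5·0.769045+3/4·3.676836≈3.219054
n=11: y≈3.219054, sp=2, e=sp−y≈-1.219054; I≈0.808754, D=e−e_prev≈-2.450009; u=3/4·(-1.219054)+3/4·0.808754+1/2·(-2.450009)≈-1.532729; next y=3/5·3.219054+3/4·(-1.532729)≈0.781885
n=12: y≈0.781885, sp=2, e=sp−y≈1.218115; I≈2.026869, D=e−e_prev≈2.437169; u=3/4·1.218115+3/4·2.026869+1/2·2.437169≈3.652322; next y=3/5·0.781885+3/4·3.652322≈3.208372
n=13: y≈3.208372, sp=2, e=sp−y≈-1.208372; I≈0.818496, D=e−e_prev≈-2.426487; u=3/4·(-1.208372)+3/4·0.818496+1/2·(-2.426487)≈-1.505651; next y=3/5·3.208372+3/4·(-1.505651)≈0.795785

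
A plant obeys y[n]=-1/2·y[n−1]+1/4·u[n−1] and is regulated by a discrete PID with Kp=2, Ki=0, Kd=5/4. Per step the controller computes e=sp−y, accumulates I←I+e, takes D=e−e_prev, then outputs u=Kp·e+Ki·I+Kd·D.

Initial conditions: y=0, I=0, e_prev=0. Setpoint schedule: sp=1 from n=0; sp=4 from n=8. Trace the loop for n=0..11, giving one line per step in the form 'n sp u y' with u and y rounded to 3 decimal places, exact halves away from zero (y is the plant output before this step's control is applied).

(exact arithmetic carried between steps; '≈' marks a value shown rounded to 6 d.p. or computed from one; I and e_prev carry over from the previous line; the table rounds u and y to 3 d.p., halves away from zero)
n=0: y=0, sp=1, e=sp−y=1; I=1, D=e−e_prev=1; u=2·1+0·1+5/4·1=3.25; next y=-1/2·0+1/4·3.25=0.8125
n=1: y=0.8125, sp=1, e=sp−y=0.1875; I=1.1875, D=e−e_prev=-0.8125; u=2·0.1875+0·1.1875+5/4·(-0.8125)=-0.640625; next y=-1/2·0.8125+1/4·(-0.640625)≈-0.566406
n=2: y≈-0.566406, sp=1, e=sp−y≈1.566406; I≈2.753906, D=e−e_prev≈1.378906; u=2·1.566406+0·2.753906+5/4·1.378906≈4.856445; next y=-1/2·(-0.566406)+1/4·4.856445≈1.497314
n=3: y≈1.497314, sp=1, e=sp−y≈-0.497314; I≈2.256592, D=e−e_prev≈-2.063721; u=2·(-0.497314)+0·2.256592+5/4·(-2.063721)≈-3.574280; next y=-1/2·1.497314+1/4·(-3.574280)≈-1.642227
n=4: y≈-1.642227, sp=1, e=sp−y≈2.642227; I≈4.898819, D=e−e_prev≈3.139542; u=2·2.642227+0·4.898819+5/4·3.139542≈9.208881; next y=-1/2·(-1.642227)+1/4·9.208881≈3.123334
n=5: y≈3.123334, sp=1, e=sp−y≈-2.123334; I≈2.775485, D=e−e_prev≈-4.765561; u=2·(-2.123334)+0·2.775485+5/4·(-4.765561)≈-10.203619; next y=-1/2·3.123334+1/4·(-10.203619)≈-4.112572
n=6: y≈-4.112572, sp=1, e=sp−y≈5.112572; I≈7.888057, D=e−e_prev≈7.235906; u=2·5.112572+0·7.888057+5/4·7.235906≈19.270026; next y=-1/2·(-4.112572)+1/4·19.270026≈6.873792
n=7: y≈6.873792, sp=1, e=sp−y≈-5.873792; I≈2.014265, D=e−e_prev≈-10.986364; u=2·(-5.873792)+0·2.014265+5/4·(-10.986364)≈-25.480540; next y=-1/2·6.873792+1/4·(-25.480540)≈-9.807031
n=8: y≈-9.807031, sp=4, e=sp−y≈13.807031; I≈15.821296, D=e−e_prev≈19.680823; u=2·13.807031+0·15.821296+5/4·19.680823≈52.215091; next y=-1/2·(-9.807031)+1/4·52.215091≈17.957288
n=9: y≈17.957288, sp=4, e=sp−y≈-13.957288; I≈1.864007, D=e−e_prev≈-27.764319; u=2·(-13.957288)+0·1.864007+5/4·(-27.764319)≈-62.619976; next y=-1/2·17.957288+1/4·(-62.619976)≈-24.633638
n=10: y≈-24.633638, sp=4, e=sp−y≈28.633638; I≈30.497645, D=e−e_prev≈42.590927; u=2·28.633638+0·30.497645+5/4·42.590927≈110.505935; next y=-1/2·(-24.633638)+1/4·110.505935≈39.943303
n=11: y≈39.943303, sp=4, e=sp−y≈-35.943303; I≈-5.445657, D=e−e_prev≈-64.576941; u=2·(-35.943303)+0·(-5.445657)+5/4·(-64.576941)≈-152.607782; next y=-1/2·39.943303+1/4·(-152.607782)≈-58.123597

0 1 3.250 0.000
1 1 -0.641 0.813
2 1 4.856 -0.566
3 1 -3.574 1.497
4 1 9.209 -1.642
5 1 -10.204 3.123
6 1 19.270 -4.113
7 1 -25.481 6.874
8 4 52.215 -9.807
9 4 -62.620 17.957
10 4 110.506 -24.634
11 4 -152.608 39.943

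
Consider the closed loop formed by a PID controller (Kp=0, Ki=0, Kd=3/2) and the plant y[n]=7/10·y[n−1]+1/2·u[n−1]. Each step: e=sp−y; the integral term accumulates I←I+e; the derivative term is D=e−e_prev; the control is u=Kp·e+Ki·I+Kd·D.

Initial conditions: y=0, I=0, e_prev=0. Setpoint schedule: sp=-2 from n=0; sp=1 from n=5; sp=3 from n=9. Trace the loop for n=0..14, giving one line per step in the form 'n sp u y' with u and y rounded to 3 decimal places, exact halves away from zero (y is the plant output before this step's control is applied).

(exact arithmetic carried between steps; '≈' marks a value shown rounded to 6 d.p. or computed from one; I and e_prev carry over from the previous line; the table rounds u and y to 3 d.p., halves away from zero)
n=0: y=0, sp=-2, e=sp−y=-2; I=-2, D=e−e_prev=-2; u=0·(-2)+0·(-2)+3/2·(-2)=-3; next y=7/10·0+1/2·(-3)=-1.5
n=1: y=-1.5, sp=-2, e=sp−y=-0.5; I=-2.5, D=e−e_prev=1.5; u=0·(-0.5)+0·(-2.5)+3/2·1.5=2.25; next y=7/10·(-1.5)+1/2·2.25=0.075
n=2: y=0.075, sp=-2, e=sp−y=-2.075; I=-4.575, D=e−e_prev=-1.575; u=0·(-2.075)+0·(-4.575)+3/2·(-1.575)=-2.3625; next y=7/10·0.075+1/2·(-2.3625)=-1.12875
n=3: y=-1.12875, sp=-2, e=sp−y=-0.87125; I=-5.44625, D=e−e_prev=1.20375; u=0·(-0.87125)+0·(-5.44625)+3/2·1.20375=1.805625; next y=7/10·(-1.12875)+1/2·1.805625≈0.112688
n=4: y≈0.112688, sp=-2, e=sp−y≈-2.112688; I≈-7.558938, D=e−e_prev≈-1.241438; u=0·(-2.112688)+0·(-7.558938)+3/2·(-1.241438)≈-1.862156; next y=7/10·0.112688+1/2·(-1.862156)≈-0.852197
n=5: y≈-0.852197, sp=1, e=sp−y≈1.852197; I≈-5.706741, D=e−e_prev≈3.964884; u=0·1.852197+0·(-5.706741)+3/2·3.964884≈5.947327; next y=7/10·(-0.852197)+1/2·5.947327≈2.377125
n=6: y≈2.377125, sp=1, e=sp−y≈-1.377125; I≈-7.083866, D=e−e_prev≈-3.229322; u=0·(-1.377125)+0·(-7.083866)+3/2·(-3.229322)≈-4.843984; next y=7/10·2.377125+1/2·(-4.843984)≈-0.758004
n=7: y≈-0.758004, sp=1, e=sp−y≈1.758004; I≈-5.325862, D=e−e_prev≈3.135129; u=0·1.758004+0·(-5.325862)+3/2·3.135129≈4.702694; next y=7/10·(-0.758004)+1/2·4.702694≈1.820744
n=8: y≈1.820744, sp=1, e=sp−y≈-0.820744; I≈-6.146606, D=e−e_prev≈-2.578748; u=0·(-0.820744)+0·(-6.146606)+3/2·(-2.578748)≈-3.868122; next y=7/10·1.820744+1/2·(-3.868122)≈-0.659540
n=9: y≈-0.659540, sp=3, e=sp−y≈3.659540; I≈-2.487066, D=e−e_prev≈4.480284; u=0·3.659540+0·(-2.487066)+3/2·4.480284≈6.720427; next y=7/10·(-0.659540)+1/2·6.720427≈2.898535
n=10: y≈2.898535, sp=3, e=sp−y≈0.101465; I≈-2.385602, D=e−e_prev≈-3.558075; u=0·0.101465+0·(-2.385602)+3/2·(-3.558075)≈-5.337113; next y=7/10·2.898535+1/2·(-5.337113)≈-0.639582
n=11: y≈-0.639582, sp=3, e=sp−y≈3.639582; I≈1.253980, D=e−e_prev≈3.538117; u=0·3.639582+0·1.253980+3/2·3.538117≈5.307176; next y=7/10·(-0.639582)+1/2·5.307176≈2.205881
n=12: y≈2.205881, sp=3, e=sp−y≈0.794119; I≈2.048100, D=e−e_prev≈-2.845462; u=0·0.794119+0·2.048100+3/2·(-2.845462)≈-4.268194; next y=7/10·2.205881+1/2·(-4.268194)≈-0.589980
n=13: y≈-0.589980, sp=3, e=sp−y≈3.589980; I≈5.638080, D=e−e_prev≈2.795861; u=0·3.589980+0·5.638080+3/2·2.795861≈4.193791; next y=7/10·(-0.589980)+1/2·4.193791≈1.683909
n=14: y≈1.683909, sp=3, e=sp−y≈1.316091; I≈6.954171, D=e−e_prev≈-2.273890; u=0·1.316091+0·6.954171+3/2·(-2.273890)≈-3.410835; next y=7/10·1.683909+1/2·(-3.410835)≈-0.526681

0 -2 -3.000 0.000
1 -2 2.250 -1.500
2 -2 -2.363 0.075
3 -2 1.806 -1.129
4 -2 -1.862 0.113
5 1 5.947 -0.852
6 1 -4.844 2.377
7 1 4.703 -0.758
8 1 -3.868 1.821
9 3 6.720 -0.660
10 3 -5.337 2.899
11 3 5.307 -0.640
12 3 -4.268 2.206
13 3 4.194 -0.590
14 3 -3.411 1.684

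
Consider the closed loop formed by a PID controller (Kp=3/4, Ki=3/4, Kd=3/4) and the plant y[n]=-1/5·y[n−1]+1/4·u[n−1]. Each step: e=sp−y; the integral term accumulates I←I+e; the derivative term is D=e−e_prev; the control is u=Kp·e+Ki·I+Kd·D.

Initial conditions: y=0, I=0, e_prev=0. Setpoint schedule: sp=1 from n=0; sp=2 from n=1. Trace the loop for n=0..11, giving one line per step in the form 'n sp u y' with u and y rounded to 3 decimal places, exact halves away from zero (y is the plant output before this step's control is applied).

0 1 2.250 0.000
1 2 3.234 0.563
2 2 3.684 0.696
3 2 4.569 0.782
4 2 5.088 0.986
5 2 5.802 1.075
6 2 6.200 1.235
7 2 6.742 1.303
8 2 7.041 1.425
9 2 7.451 1.475
10 2 7.674 1.568
11 2 7.984 1.605

(exact arithmetic carried between steps; '≈' marks a value shown rounded to 6 d.p. or computed from one; I and e_prev carry over from the previous line; the table rounds u and y to 3 d.p., halves away from zero)
n=0: y=0, sp=1, e=sp−y=1; I=1, D=e−e_prev=1; u=3/4·1+3/4·1+3/4·1=2.25; next y=-1/5·0+1/4·2.25=0.5625
n=1: y=0.5625, sp=2, e=sp−y=1.4375; I=2.4375, D=e−e_prev=0.4375; u=3/4·1.4375+3/4·2.4375+3/4·0.4375=3.234375; next y=-1/5·0.5625+1/4·3.234375≈0.696094
n=2: y≈0.696094, sp=2, e=sp−y≈1.303906; I≈3.741406, D=e−e_prev≈-0.133594; u=3/4·1.303906+3/4·3.741406+3/4·(-0.133594)≈3.683789; next y=-1/5·0.696094+1/4·3.683789≈0.781729
n=3: y≈0.781729, sp=2, e=sp−y≈1.218271; I≈4.959678, D=e−e_prev≈-0.085635; u=3/4·1.218271+3/4·4.959678+3/4·(-0.085635)≈4.569236; next y=-1/5·0.781729+1/4·4.569236≈0.985963
n=4: y≈0.985963, sp=2, e=sp−y≈1.014037; I≈5.973714, D=e−e_prev≈-0.204235; u=3/4·1.014037+3/4·5.973714+3/4·(-0.204235)≈5.087637; next y=-1/5·0.985963+1/4·5.087637≈1.074717
n=5: y≈1.074717, sp=2, e=sp−y≈0.925283; I≈6.898998, D=e−e_prev≈-0.088753; u=3/4·0.925283+3/4·6.898998+3/4·(-0.088753)≈5.801646; next y=-1/5·1.074717+1/4·5.801646≈1.235468
n=6: y≈1.235468, sp=2, e=sp−y≈0.764532; I≈7.663530, D=e−e_prev≈-0.160751; u=3/4·0.764532+3/4·7.663530+3/4·(-0.160751)≈6.200483; next y=-1/5·1.235468+1/4·6.200483≈1.303027
n=7: y≈1.303027, sp=2, e=sp−y≈0.696973; I≈8.360503, D=e−e_prev≈-0.067559; u=3/4·0.696973+3/4·8.360503+3/4·(-0.067559)≈6.742438; next y=-1/5·1.303027+1/4·6.742438≈1.425004
n=8: y≈1.425004, sp=2, e=sp−y≈0.574996; I≈8.935499, D=e−e_prev≈-0.121977; u=3/4·0.574996+3/4·8.935499+3/4·(-0.121977)≈7.041388; next y=-1/5·1.425004+1/4·7.041388≈1.475346
n=9: y≈1.475346, sp=2, e=sp−y≈0.524654; I≈9.460152, D=e−e_prev≈-0.050342; u=3/4·0.524654+3/4·9.460152+3/4·(-0.050342)≈7.450848; next y=-1/5·1.475346+1/4·7.450848≈1.567643
n=10: y≈1.567643, sp=2, e=sp−y≈0.432357; I≈9.892510, D=e−e_prev≈-0.092296; u=3/4·0.432357+3/4·9.892510+3/4·(-0.092296)≈7.674428; next y=-1/5·1.567643+1/4·7.674428≈1.605078
n=11: y≈1.605078, sp=2, e=sp−y≈0.394922; I≈10.287431, D=e−e_prev≈-0.037436; u=3/4·0.394922+3/4·10.287431+3/4·(-0.037436)≈7.983688; next y=-1/5·1.605078+1/4·7.983688≈1.674906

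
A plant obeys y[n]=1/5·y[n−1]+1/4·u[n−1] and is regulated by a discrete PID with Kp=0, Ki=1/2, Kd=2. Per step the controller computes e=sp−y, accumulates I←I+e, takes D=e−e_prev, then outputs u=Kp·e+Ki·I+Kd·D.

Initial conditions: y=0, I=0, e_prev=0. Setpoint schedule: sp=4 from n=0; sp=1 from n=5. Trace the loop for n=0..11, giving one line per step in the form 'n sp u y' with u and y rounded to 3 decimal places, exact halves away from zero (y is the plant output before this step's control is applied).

0 4 10.000 0.000
1 4 -2.250 2.500
2 4 9.906 -0.063
3 4 0.496 2.464
4 4 10.935 0.617
5 1 -4.168 2.857
6 1 13.703 -0.471
7 1 -1.723 3.332
8 1 12.456 0.236
9 1 -0.668 3.161
10 1 10.842 0.465
11 1 -0.128 2.804

(exact arithmetic carried between steps; '≈' marks a value shown rounded to 6 d.p. or computed from one; I and e_prev carry over from the previous line; the table rounds u and y to 3 d.p., halves away from zero)
n=0: y=0, sp=4, e=sp−y=4; I=4, D=e−e_prev=4; u=0·4+1/2·4+2·4=10; next y=1/5·0+1/4·10=2.5
n=1: y=2.5, sp=4, e=sp−y=1.5; I=5.5, D=e−e_prev=-2.5; u=0·1.5+1/2·5.5+2·(-2.5)=-2.25; next y=1/5·2.5+1/4·(-2.25)=-0.0625
n=2: y=-0.0625, sp=4, e=sp−y=4.0625; I=9.5625, D=e−e_prev=2.5625; u=0·4.0625+1/2·9.5625+2·2.5625=9.90625; next y=1/5·(-0.0625)+1/4·9.90625≈2.464063
n=3: y≈2.464063, sp=4, e=sp−y≈1.535938; I≈11.098438, D=e−e_prev≈-2.526563; u=0·1.535938+1/2·11.098438+2·(-2.526563)≈0.496094; next y=1/5·2.464063+1/4·0.496094≈0.616836
n=4: y≈0.616836, sp=4, e=sp−y≈3.383164; I≈14.481602, D=e−e_prev≈1.847227; u=0·3.383164+1/2·14.481602+2·1.847227≈10.935254; next y=1/5·0.616836+1/4·10.935254≈2.857181
n=5: y≈2.857181, sp=1, e=sp−y≈-1.857181; I≈12.624421, D=e−e_prev≈-5.240345; u=0·(-1.857181)+1/2·12.624421+2·(-5.240345)≈-4.168479; next y=1/5·2.857181+1/4·(-4.168479)≈-0.470684
n=6: y≈-0.470684, sp=1, e=sp−y≈1.470684; I≈14.095105, D=e−e_prev≈3.327864; u=0·1.470684+1/2·14.095105+2·3.327864≈13.703281; next y=1/5·(-0.470684)+1/4·13.703281≈3.331683
n=7: y≈3.331683, sp=1, e=sp−y≈-2.331683; I≈11.763421, D=e−e_prev≈-3.802367; u=0·(-2.331683)+1/2·11.763421+2·(-3.802367)≈-1.723024; next y=1/5·3.331683+1/4·(-1.723024)≈0.235581
n=8: y≈0.235581, sp=1, e=sp−y≈0.764419; I≈12.527840, D=e−e_prev≈3.096103; u=0·0.764419+1/2·12.527840+2·3.096103≈12.456126; next y=1/5·0.235581+1/4·12.456126≈3.161148
n=9: y≈3.161148, sp=1, e=sp−y≈-2.161148; I≈10.366693, D=e−e_prev≈-2.925567; u=0·(-2.161148)+1/2·10.366693+2·(-2.925567)≈-0.667787; next y=1/5·3.161148+1/4·(-0.667787)≈0.465283
n=10: y≈0.465283, sp=1, e=sp−y≈0.534717; I≈10.901410, D=e−e_prev≈2.695865; u=0·0.534717+1/2·10.901410+2·2.695865≈10.842435; next y=1/5·0.465283+1/4·10.842435≈2.803665
n=11: y≈2.803665, sp=1, e=sp−y≈-1.803665; I≈9.097745, D=e−e_prev≈-2.338382; u=0·(-1.803665)+1/2·9.097745+2·(-2.338382)≈-0.127893; next y=1/5·2.803665+1/4·(-0.127893)≈0.528760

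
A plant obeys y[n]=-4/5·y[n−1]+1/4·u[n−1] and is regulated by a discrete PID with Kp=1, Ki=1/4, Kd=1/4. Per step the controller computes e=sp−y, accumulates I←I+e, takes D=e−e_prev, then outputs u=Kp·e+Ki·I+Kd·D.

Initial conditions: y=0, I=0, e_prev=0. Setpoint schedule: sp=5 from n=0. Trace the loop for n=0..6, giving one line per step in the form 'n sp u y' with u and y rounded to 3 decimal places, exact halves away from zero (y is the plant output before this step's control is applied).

0 5 7.500 0.000
1 5 4.688 1.875
2 5 9.242 -0.328
3 5 5.672 2.573
4 5 11.824 -0.641
5 5 6.267 3.468
6 5 14.692 -1.208

(exact arithmetic carried between steps; '≈' marks a value shown rounded to 6 d.p. or computed from one; I and e_prev carry over from the previous line; the table rounds u and y to 3 d.p., halves away from zero)
n=0: y=0, sp=5, e=sp−y=5; I=5, D=e−e_prev=5; u=1·5+1/4·5+1/4·5=7.5; next y=-4/5·0+1/4·7.5=1.875
n=1: y=1.875, sp=5, e=sp−y=3.125; I=8.125, D=e−e_prev=-1.875; u=1·3.125+1/4·8.125+1/4·(-1.875)=4.6875; next y=-4/5·1.875+1/4·4.6875=-0.328125
n=2: y=-0.328125, sp=5, e=sp−y=5.328125; I=13.453125, D=e−e_prev=2.203125; u=1·5.328125+1/4·13.453125+1/4·2.203125≈9.242188; next y=-4/5·(-0.328125)+1/4·9.242188≈2.573047
n=3: y≈2.573047, sp=5, e=sp−y≈2.426953; I≈15.880078, D=e−e_prev≈-2.901172; u=1·2.426953+1/4·15.880078+1/4·(-2.901172)≈5.671680; next y=-4/5·2.573047+1/4·5.671680≈-0.640518
n=4: y≈-0.640518, sp=5, e=sp−y≈5.640518; I≈21.520596, D=e−e_prev≈3.213564; u=1·5.640518+1/4·21.520596+1/4·3.213564≈11.824058; next y=-4/5·(-0.640518)+1/4·11.824058≈3.468428
n=5: y≈3.468428, sp=5, e=sp−y≈1.531572; I≈23.052167, D=e−e_prev≈-4.108946; u=1·1.531572+1/4·23.052167+1/4·(-4.108946)≈6.267377; next y=-4/5·3.468428+1/4·6.267377≈-1.207899
n=6: y≈-1.207899, sp=5, e=sp−y≈6.207899; I≈29.260066, D=e−e_prev≈4.676327; u=1·6.207899+1/4·29.260066+1/4·4.676327≈14.691997; next y=-4/5·(-1.207899)+1/4·14.691997≈4.639318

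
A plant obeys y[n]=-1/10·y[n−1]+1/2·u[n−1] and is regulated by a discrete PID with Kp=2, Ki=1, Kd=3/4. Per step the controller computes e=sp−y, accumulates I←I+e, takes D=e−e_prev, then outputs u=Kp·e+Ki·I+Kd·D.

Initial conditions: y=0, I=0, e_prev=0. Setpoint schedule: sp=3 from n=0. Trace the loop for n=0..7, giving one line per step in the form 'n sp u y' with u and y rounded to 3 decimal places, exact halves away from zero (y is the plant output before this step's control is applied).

(exact arithmetic carried between steps; '≈' marks a value shown rounded to 6 d.p. or computed from one; I and e_prev carry over from the previous line; the table rounds u and y to 3 d.p., halves away from zero)
n=0: y=0, sp=3, e=sp−y=3; I=3, D=e−e_prev=3; u=2·3+1·3+3/4·3=11.25; next y=-1/10·0+1/2·11.25=5.625
n=1: y=5.625, sp=3, e=sp−y=-2.625; I=0.375, D=e−e_prev=-5.625; u=2·(-2.625)+1·0.375+3/4·(-5.625)=-9.09375; next y=-1/10·5.625+1/2·(-9.09375)=-5.109375
n=2: y=-5.109375, sp=3, e=sp−y=8.109375; I=8.484375, D=e−e_prev=10.734375; u=2·8.109375+1·8.484375+3/4·10.734375≈32.753906; next y=-1/10·(-5.109375)+1/2·32.753906≈16.887891
n=3: y≈16.887891, sp=3, e=sp−y≈-13.887891; I≈-5.403516, D=e−e_prev≈-21.997266; u=2·(-13.887891)+1·(-5.403516)+3/4·(-21.997266)≈-49.677246; next y=-1/10·16.887891+1/2·(-49.677246)≈-26.527412
n=4: y≈-26.527412, sp=3, e=sp−y≈29.527412; I≈24.123896, D=e−e_prev≈43.415303; u=2·29.527412+1·24.123896+3/4·43.415303≈115.740198; next y=-1/10·(-26.527412)+1/2·115.740198≈60.522840
n=5: y≈60.522840, sp=3, e=sp−y≈-57.522840; I≈-33.398944, D=e−e_prev≈-87.050252; u=2·(-57.522840)+1·(-33.398944)+3/4·(-87.050252)≈-213.732313; next y=-1/10·60.522840+1/2·(-213.732313)≈-112.918440
n=6: y≈-112.918440, sp=3, e=sp−y≈115.918440; I≈82.519497, D=e−e_prev≈173.441281; u=2·115.918440+1·82.519497+3/4·173.441281≈444.437338; next y=-1/10·(-112.918440)+1/2·444.437338≈233.510513
n=7: y≈233.510513, sp=3, e=sp−y≈-230.510513; I≈-147.991016, D=e−e_prev≈-346.428954; u=2·(-230.510513)+1·(-147.991016)+3/4·(-346.428954)≈-868.833758; next y=-1/10·233.510513+1/2·(-868.833758)≈-457.767930

0 3 11.250 0.000
1 3 -9.094 5.625
2 3 32.754 -5.109
3 3 -49.677 16.888
4 3 115.740 -26.527
5 3 -213.732 60.523
6 3 444.437 -112.918
7 3 -868.834 233.511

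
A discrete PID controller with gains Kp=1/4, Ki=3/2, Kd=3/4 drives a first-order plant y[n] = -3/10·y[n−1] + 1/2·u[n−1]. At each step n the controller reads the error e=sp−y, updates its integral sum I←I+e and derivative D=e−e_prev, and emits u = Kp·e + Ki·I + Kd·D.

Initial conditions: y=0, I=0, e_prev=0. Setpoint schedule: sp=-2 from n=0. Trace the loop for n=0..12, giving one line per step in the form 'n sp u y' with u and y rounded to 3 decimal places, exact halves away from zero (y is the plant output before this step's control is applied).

0 -2 -5.000 0.000
1 -2 -0.250 -2.500
2 -2 -9.188 0.625
3 -2 2.734 -4.781
4 -2 -16.105 2.802
5 -2 11.616 -8.893
6 -2 -30.238 8.476
7 -2 32.420 -17.662
8 -2 -61.617 21.508
9 -2 79.422 -37.261
10 -2 -132.139 50.889
11 -2 185.203 -81.336
12 -2 -290.808 117.002

(exact arithmetic carried between steps; '≈' marks a value shown rounded to 6 d.p. or computed from one; I and e_prev carry over from the previous line; the table rounds u and y to 3 d.p., halves away from zero)
n=0: y=0, sp=-2, e=sp−y=-2; I=-2, D=e−e_prev=-2; u=1/4·(-2)+3/2·(-2)+3/4·(-2)=-5; next y=-3/10·0+1/2·(-5)=-2.5
n=1: y=-2.5, sp=-2, e=sp−y=0.5; I=-1.5, D=e−e_prev=2.5; u=1/4·0.5+3/2·(-1.5)+3/4·2.5=-0.25; next y=-3/10·(-2.5)+1/2·(-0.25)=0.625
n=2: y=0.625, sp=-2, e=sp−y=-2.625; I=-4.125, D=e−e_prev=-3.125; u=1/4·(-2.625)+3/2·(-4.125)+3/4·(-3.125)=-9.1875; next y=-3/10·0.625+1/2·(-9.1875)=-4.78125
n=3: y=-4.78125, sp=-2, e=sp−y=2.78125; I=-1.34375, D=e−e_prev=5.40625; u=1/4·2.78125+3/2·(-1.34375)+3/4·5.40625=2.734375; next y=-3/10·(-4.78125)+1/2·2.734375≈2.801563
n=4: y≈2.801563, sp=-2, e=sp−y≈-4.801563; I≈-6.145313, D=e−e_prev≈-7.582813; u=1/4·(-4.801563)+3/2·(-6.145313)+3/4·(-7.582813)≈-16.105469; next y=-3/10·2.801563+1/2·(-16.105469)≈-8.893203
n=5: y≈-8.893203, sp=-2, e=sp−y≈6.893203; I≈0.747891, D=e−e_prev≈11.694766; u=1/4·6.893203+3/2·0.747891+3/4·11.694766≈11.616211; next y=-3/10·(-8.893203)+1/2·11.616211≈8.476066
n=6: y≈8.476066, sp=-2, e=sp−y≈-10.476066; I≈-9.728176, D=e−e_prev≈-17.369270; u=1/4·(-10.476066)+3/2·(-9.728176)+3/4·(-17.369270)≈-30.238232; next y=-3/10·8.476066+1/2·(-30.238232)≈-17.661936
n=7: y≈-17.661936, sp=-2, e=sp−y≈15.661936; I≈5.933760, D=e−e_prev≈26.138003; u=1/4·15.661936+3/2·5.933760+3/4·26.138003≈32.419626; next y=-3/10·(-17.661936)+1/2·32.419626≈21.508394
n=8: y≈21.508394, sp=-2, e=sp−y≈-23.508394; I≈-17.574634, D=e−e_prev≈-39.170330; u=1/4·(-23.508394)+3/2·(-17.574634)+3/4·(-39.170330)≈-61.616797; next y=-3/10·21.508394+1/2·(-61.616797)≈-37.260917
n=9: y≈-37.260917, sp=-2, e=sp−y≈35.260917; I≈17.686283, D=e−e_prev≈58.769311; u=1/4·35.260917+3/2·17.686283+3/4·58.769311≈79.421636; next y=-3/10·(-37.260917)+1/2·79.421636≈50.889093
n=10: y≈50.889093, sp=-2, e=sp−y≈-52.889093; I≈-35.202810, D=e−e_prev≈-88.150010; u=1/4·(-52.889093)+3/2·(-35.202810)+3/4·(-88.150010)≈-132.138996; next y=-3/10·50.889093+1/2·(-132.138996)≈-81.336226
n=11: y≈-81.336226, sp=-2, e=sp−y≈79.336226; I≈44.133416, D=e−e_prev≈132.225319; u=1/4·79.336226+3/2·44.133416+3/4·132.225319≈185.203170; next y=-3/10·(-81.336226)+1/2·185.203170≈117.002453
n=12: y≈117.002453, sp=-2, e=sp−y≈-119.002453; I≈-74.869037, D=e−e_prev≈-198.338679; u=1/4·(-119.002453)+3/2·(-74.869037)+3/4·(-198.338679)≈-290.808177; next y=-3/10·117.002453+1/2·(-290.808177)≈-180.504824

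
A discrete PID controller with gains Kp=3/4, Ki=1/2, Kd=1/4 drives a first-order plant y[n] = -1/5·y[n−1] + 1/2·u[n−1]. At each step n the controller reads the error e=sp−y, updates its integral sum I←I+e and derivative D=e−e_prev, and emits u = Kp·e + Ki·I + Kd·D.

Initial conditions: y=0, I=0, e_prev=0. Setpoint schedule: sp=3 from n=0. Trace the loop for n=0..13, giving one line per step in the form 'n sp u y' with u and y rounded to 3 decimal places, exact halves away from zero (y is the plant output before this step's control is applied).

(exact arithmetic carried between steps; '≈' marks a value shown rounded to 6 d.p. or computed from one; I and e_prev carry over from the previous line; the table rounds u and y to 3 d.p., halves away from zero)
n=0: y=0, sp=3, e=sp−y=3; I=3, D=e−e_prev=3; u=3/4·3+1/2·3+1/4·3=4.5; next y=-1/5·0+1/2·4.5=2.25
n=1: y=2.25, sp=3, e=sp−y=0.75; I=3.75, D=e−e_prev=-2.25; u=3/4·0.75+1/2·3.75+1/4·(-2.25)=1.875; next y=-1/5·2.25+1/2·1.875=0.4875
n=2: y=0.4875, sp=3, e=sp−y=2.5125; I=6.2625, D=e−e_prev=1.7625; u=3/4·2.5125+1/2·6.2625+1/4·1.7625=5.45625; next y=-1/5·0.4875+1/2·5.45625=2.630625
n=3: y=2.630625, sp=3, e=sp−y=0.369375; I=6.631875, D=e−e_prev=-2.143125; u=3/4·0.369375+1/2·6.631875+1/4·(-2.143125)≈3.057188; next y=-1/5·2.630625+1/2·3.057188≈1.002469
n=4: y≈1.002469, sp=3, e=sp−y≈1.997531; I≈8.629406, D=e−e_prev≈1.628156; u=3/4·1.997531+1/2·8.629406+1/4·1.628156≈6.219891; next y=-1/5·1.002469+1/2·6.219891≈2.909452
n=5: y≈2.909452, sp=3, e=sp−y≈0.090548; I≈8.719955, D=e−e_prev≈-1.906983; u=3/4·0.090548+1/2·8.719955+1/4·(-1.906983)≈3.951143; next y=-1/5·2.909452+1/2·3.951143≈1.393681
n=6: y≈1.393681, sp=3, e=sp−y≈1.606319; I≈10.326274, D=e−e_prev≈1.515770; u=3/4·1.606319+1/2·10.326274+1/4·1.515770≈6.746818; next y=-1/5·1.393681+1/2·6.746818≈3.094673
n=7: y≈3.094673, sp=3, e=sp−y≈-0.094673; I≈10.231601, D=e−e_prev≈-1.700992; u=3/4·(-0.094673)+1/2·10.231601+1/4·(-1.700992)≈4.619548; next y=-1/5·3.094673+1/2·4.619548≈1.690839
n=8: y≈1.690839, sp=3, e=sp−y≈1.309161; I≈11.540761, D=e−e_prev≈1.403834; u=3/4·1.309161+1/2·11.540761+1/4·1.403834≈7.103210; next y=-1/5·1.690839+1/2·7.103210≈3.213437
n=9: y≈3.213437, sp=3, e=sp−y≈-0.213437; I≈11.327324, D=e−e_prev≈-1.522598; u=3/4·(-0.213437)+1/2·11.327324+1/4·(-1.522598)≈5.122935; next y=-1/5·3.213437+1/2·5.122935≈1.918780
n=10: y≈1.918780, sp=3, e=sp−y≈1.081220; I≈12.408544, D=e−e_prev≈1.294657; u=3/4·1.081220+1/2·12.408544+1/4·1.294657≈7.338851; next y=-1/5·1.918780+1/2·7.338851≈3.285670
n=11: y≈3.285670, sp=3, e=sp−y≈-0.285670; I≈12.122875, D=e−e_prev≈-1.366890; u=3/4·(-0.285670)+1/2·12.122875+1/4·(-1.366890)≈5.505463; next y=-1/5·3.285670+1/2·5.505463≈2.095597
n=12: y≈2.095597, sp=3, e=sp−y≈0.904403; I≈13.027277, D=e−e_prev≈1.190072; u=3/4·0.904403+1/2·13.027277+1/4·1.190072≈7.489459; next y=-1/5·2.095597+1/2·7.489459≈3.325610
n=13: y≈3.325610, sp=3, e=sp−y≈-0.325610; I≈12.701667, D=e−e_prev≈-1.230012; u=3/4·(-0.325610)+1/2·12.701667+1/4·(-1.230012)≈5.799123; next y=-1/5·3.325610+1/2·5.799123≈2.234440

0 3 4.500 0.000
1 3 1.875 2.250
2 3 5.456 0.488
3 3 3.057 2.631
4 3 6.220 1.002
5 3 3.951 2.909
6 3 6.747 1.394
7 3 4.620 3.095
8 3 7.103 1.691
9 3 5.123 3.213
10 3 7.339 1.919
11 3 5.505 3.286
12 3 7.489 2.096
13 3 5.799 3.326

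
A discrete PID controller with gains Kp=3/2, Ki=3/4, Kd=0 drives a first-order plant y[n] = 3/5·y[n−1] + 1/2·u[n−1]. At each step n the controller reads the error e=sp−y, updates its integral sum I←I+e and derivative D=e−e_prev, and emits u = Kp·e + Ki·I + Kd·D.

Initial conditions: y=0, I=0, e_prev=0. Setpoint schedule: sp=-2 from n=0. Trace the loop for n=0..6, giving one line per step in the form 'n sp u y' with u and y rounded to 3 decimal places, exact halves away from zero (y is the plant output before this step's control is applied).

(exact arithmetic carried between steps; '≈' marks a value shown rounded to 6 d.p. or computed from one; I and e_prev carry over from the previous line; the table rounds u and y to 3 d.p., halves away from zero)
n=0: y=0, sp=-2, e=sp−y=-2; I=-2, D=e−e_prev=-2; u=3/2·(-2)+3/4·(-2)+0·(-2)=-4.5; next y=3/5·0+1/2·(-4.5)=-2.25
n=1: y=-2.25, sp=-2, e=sp−y=0.25; I=-1.75, D=e−e_prev=2.25; u=3/2·0.25+3/4·(-1.75)+0·2.25=-0.9375; next y=3/5·(-2.25)+1/2·(-0.9375)=-1.81875
n=2: y=-1.81875, sp=-2, e=sp−y=-0.18125; I=-1.93125, D=e−e_prev=-0.43125; u=3/2·(-0.18125)+3/4·(-1.93125)+0·(-0.43125)≈-1.720313; next y=3/5·(-1.81875)+1/2·(-1.720313)≈-1.951406
n=3: y≈-1.951406, sp=-2, e=sp−y≈-0.048594; I≈-1.979844, D=e−e_prev≈0.132656; u=3/2·(-0.048594)+3/4·(-1.979844)+0·0.132656≈-1.557773; next y=3/5·(-1.951406)+1/2·(-1.557773)≈-1.949730
n=4: y≈-1.949730, sp=-2, e=sp−y≈-0.050270; I≈-2.030113, D=e−e_prev≈-0.001676; u=3/2·(-0.050270)+3/4·(-2.030113)+0·(-0.001676)≈-1.597989; next y=3/5·(-1.949730)+1/2·(-1.597989)≈-1.968833
n=5: y≈-1.968833, sp=-2, e=sp−y≈-0.031167; I≈-2.061280, D=e−e_prev≈0.019102; u=3/2·(-0.031167)+3/4·(-2.061280)+0·0.019102≈-1.592711; next y=3/5·(-1.968833)+1/2·(-1.592711)≈-1.977655
n=6: y≈-1.977655, sp=-2, e=sp−y≈-0.022345; I≈-2.083625, D=e−e_prev≈0.008822; u=3/2·(-0.022345)+3/4·(-2.083625)+0·0.008822≈-1.596236; next y=3/5·(-1.977655)+1/2·(-1.596236)≈-1.984711

0 -2 -4.500 0.000
1 -2 -0.938 -2.250
2 -2 -1.720 -1.819
3 -2 -1.558 -1.951
4 -2 -1.598 -1.950
5 -2 -1.593 -1.969
6 -2 -1.596 -1.978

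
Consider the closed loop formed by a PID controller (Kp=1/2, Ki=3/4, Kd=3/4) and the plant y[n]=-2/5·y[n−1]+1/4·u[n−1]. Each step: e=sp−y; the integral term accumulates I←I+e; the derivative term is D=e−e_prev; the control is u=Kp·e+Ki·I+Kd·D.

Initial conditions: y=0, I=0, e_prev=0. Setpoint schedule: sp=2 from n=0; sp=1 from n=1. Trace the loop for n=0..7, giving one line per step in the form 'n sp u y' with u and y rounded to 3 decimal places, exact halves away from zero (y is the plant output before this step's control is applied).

0 2 4.000 0.000
1 1 0.000 1.000
2 1 4.300 -0.400
3 1 1.030 1.235
4 1 5.023 -0.237
5 1 1.673 1.350
6 1 5.545 -0.122
7 1 2.168 1.435

(exact arithmetic carried between steps; '≈' marks a value shown rounded to 6 d.p. or computed from one; I and e_prev carry over from the previous line; the table rounds u and y to 3 d.p., halves away from zero)
n=0: y=0, sp=2, e=sp−y=2; I=2, D=e−e_prev=2; u=1/2·2+3/4·2+3/4·2=4; next y=-2/5·0+1/4·4=1
n=1: y=1, sp=1, e=sp−y=0; I=2, D=e−e_prev=-2; u=1/2·0+3/4·2+3/4·(-2)=0; next y=-2/5·1+1/4·0=-0.4
n=2: y=-0.4, sp=1, e=sp−y=1.4; I=3.4, D=e−e_prev=1.4; u=1/2·1.4+3/4·3.4+3/4·1.4=4.3; next y=-2/5·(-0.4)+1/4·4.3=1.235
n=3: y=1.235, sp=1, e=sp−y=-0.235; I=3.165, D=e−e_prev=-1.635; u=1/2·(-0.235)+3/4·3.165+3/4·(-1.635)=1.03; next y=-2/5·1.235+1/4·1.03=-0.2365
n=4: y=-0.2365, sp=1, e=sp−y=1.2365; I=4.4015, D=e−e_prev=1.4715; u=1/2·1.2365+3/4·4.4015+3/4·1.4715=5.023; next y=-2/5·(-0.2365)+1/4·5.023=1.35035
n=5: y=1.35035, sp=1, e=sp−y=-0.35035; I=4.05115, D=e−e_prev=-1.58685; u=1/2·(-0.35035)+3/4·4.05115+3/4·(-1.58685)=1.67305; next y=-2/5·1.35035+1/4·1.67305≈-0.121878
n=6: y≈-0.121878, sp=1, e=sp−y≈1.121878; I≈5.173028, D=e−e_prev≈1.472228; u=1/2·1.121878+3/4·5.173028+3/4·1.472228≈5.54488; next y=-2/5·(-0.121878)+1/4·5.54488≈1.434971
n=7: y=1.434971, sp=1, e=sp−y=-0.434971; I≈4.738057, D=e−e_prev≈-1.556849; u=1/2·(-0.434971)+3/4·4.738057+3/4·(-1.556849)≈2.168421; next y=-2/5·1.434971+1/4·2.168421≈-0.031883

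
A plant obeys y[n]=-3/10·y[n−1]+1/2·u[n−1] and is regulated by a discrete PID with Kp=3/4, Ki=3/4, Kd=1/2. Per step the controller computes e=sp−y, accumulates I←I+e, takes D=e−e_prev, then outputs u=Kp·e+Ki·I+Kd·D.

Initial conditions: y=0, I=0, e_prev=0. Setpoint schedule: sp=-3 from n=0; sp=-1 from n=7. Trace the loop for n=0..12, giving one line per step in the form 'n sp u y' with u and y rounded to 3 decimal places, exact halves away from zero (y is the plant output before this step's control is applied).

0 -3 -6.000 0.000
1 -3 -0.750 -3.000
2 -3 -9.300 0.525
3 -3 0.484 -4.808
4 -3 -13.810 1.684
5 -3 4.111 -7.410
6 -3 -20.506 4.279
7 -1 15.510 -11.537
8 -1 -31.001 11.216
9 -1 31.376 -18.865
10 -1 -50.692 21.348
11 -1 58.850 -31.750
12 -1 -86.037 38.950

(exact arithmetic carried between steps; '≈' marks a value shown rounded to 6 d.p. or computed from one; I and e_prev carry over from the previous line; the table rounds u and y to 3 d.p., halves away from zero)
n=0: y=0, sp=-3, e=sp−y=-3; I=-3, D=e−e_prev=-3; u=3/4·(-3)+3/4·(-3)+1/2·(-3)=-6; next y=-3/10·0+1/2·(-6)=-3
n=1: y=-3, sp=-3, e=sp−y=0; I=-3, D=e−e_prev=3; u=3/4·0+3/4·(-3)+1/2·3=-0.75; next y=-3/10·(-3)+1/2·(-0.75)=0.525
n=2: y=0.525, sp=-3, e=sp−y=-3.525; I=-6.525, D=e−e_prev=-3.525; u=3/4·(-3.525)+3/4·(-6.525)+1/2·(-3.525)=-9.3; next y=-3/10·0.525+1/2·(-9.3)=-4.8075
n=3: y=-4.8075, sp=-3, e=sp−y=1.8075; I=-4.7175, D=e−e_prev=5.3325; u=3/4·1.8075+3/4·(-4.7175)+1/2·5.3325=0.48375; next y=-3/10·(-4.8075)+1/2·0.48375=1.684125
n=4: y=1.684125, sp=-3, e=sp−y=-4.684125; I=-9.401625, D=e−e_prev=-6.491625; u=3/4·(-4.684125)+3/4·(-9.401625)+1/2·(-6.491625)=-13.810125; next y=-3/10·1.684125+1/2·(-13.810125)=-7.4103
n=5: y=-7.4103, sp=-3, e=sp−y=4.4103; I=-4.991325, D=e−e_prev=9.094425; u=3/4·4.4103+3/4·(-4.991325)+1/2·9.094425≈4.111444; next y=-3/10·(-7.4103)+1/2·4.111444≈4.278812
n=6: y≈4.278812, sp=-3, e=sp−y≈-7.278812; I≈-12.270137, D=e−e_prev≈-11.689112; u=3/4·(-7.278812)+3/4·(-12.270137)+1/2·(-11.689112)≈-20.506268; next y=-3/10·4.278812+1/2·(-20.506268)≈-11.536777
n=7: y≈-11.536777, sp=-1, e=sp−y≈10.536777; I≈-1.733360, D=e−e_prev≈17.815589; u=3/4·10.536777+3/4·(-1.733360)+1/2·17.815589≈15.510358; next y=-3/10·(-11.536777)+1/2·15.510358≈11.216212
n=8: y≈11.216212, sp=-1, e=sp−y≈-12.216212; I≈-13.949572, D=e−e_prev≈-22.752989; u=3/4·(-12.216212)+3/4·(-13.949572)+1/2·(-22.752989)≈-31.000833; next y=-3/10·11.216212+1/2·(-31.000833)≈-18.865280
n=9: y≈-18.865280, sp=-1, e=sp−y≈17.865280; I≈3.915708, D=e−e_prev≈30.081492; u=3/4·17.865280+3/4·3.915708+1/2·30.081492≈31.376487; next y=-3/10·(-18.865280)+1/2·31.376487≈21.347828
n=10: y≈21.347828, sp=-1, e=sp−y≈-22.347828; I≈-18.432119, D=e−e_prev≈-40.213108; u=3/4·(-22.347828)+3/4·(-18.432119)+1/2·(-40.213108)≈-50.691514; next y=-3/10·21.347828+1/2·(-50.691514)≈-31.750105
n=11: y≈-31.750105, sp=-1, e=sp−y≈30.750105; I≈12.317986, D=e−e_prev≈53.097933; u=3/4·30.750105+3/4·12.317986+1/2·53.097933≈58.850035; next y=-3/10·(-31.750105)+1/2·58.850035≈38.950049
n=12: y≈38.950049, sp=-1, e=sp−y≈-39.950049; I≈-27.632063, D=e−e_prev≈-70.700154; u=3/4·(-39.950049)+3/4·(-27.632063)+1/2·(-70.700154)≈-86.036661; next y=-3/10·38.950049+1/2·(-86.036661)≈-54.703345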